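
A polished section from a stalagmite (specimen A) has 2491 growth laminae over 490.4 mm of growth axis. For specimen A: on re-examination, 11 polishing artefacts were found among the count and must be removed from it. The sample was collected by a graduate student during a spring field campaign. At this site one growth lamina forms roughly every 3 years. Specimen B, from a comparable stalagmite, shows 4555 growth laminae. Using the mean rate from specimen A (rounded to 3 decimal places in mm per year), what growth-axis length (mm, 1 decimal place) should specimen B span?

Specimen A: after corrections the count is 2491 − 11 = 2480 growth laminae.
Specimen A: multiplying by 3 years per growth lamina: 2480 × 3 = 7440 years.
A: 490.4 mm over 7440 years gives 490.4 / 7440 ≈ 0.066 mm/year.
Specimen B: 4555 growth laminae at 3 years each span 4555 × 3 = 13665 years. For B, 0.066 mm/year × 13665 years = 901.9 mm.

901.9 mm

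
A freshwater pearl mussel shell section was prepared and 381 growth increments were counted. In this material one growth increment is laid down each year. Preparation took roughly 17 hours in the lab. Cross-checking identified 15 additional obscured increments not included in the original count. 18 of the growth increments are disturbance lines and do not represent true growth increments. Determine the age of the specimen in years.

378 yr

Correcting the raw count gives 381 − 18 + 15 = 378 true growth increments.
One growth increment per year makes the duration 378 years.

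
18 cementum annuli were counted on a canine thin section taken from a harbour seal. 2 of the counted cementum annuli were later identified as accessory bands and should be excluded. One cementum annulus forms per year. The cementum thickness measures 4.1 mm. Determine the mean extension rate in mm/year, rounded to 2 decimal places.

0.26 mm/year

Correcting the raw count gives 18 − 2 = 16 true cementum annuli.
4.1 mm over 16 years gives 4.1 / 16 ≈ 0.26 mm/year.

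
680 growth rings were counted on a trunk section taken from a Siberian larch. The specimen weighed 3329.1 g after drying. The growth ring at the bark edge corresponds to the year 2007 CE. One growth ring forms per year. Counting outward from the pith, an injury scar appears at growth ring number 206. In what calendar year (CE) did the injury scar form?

680 − 206 = 474 growth rings lie beyond the injury scar toward the bark edge.
Counting back 474 years from 2007 CE places the injury scar in 2007 − 474 = 1533 CE.

1533 CE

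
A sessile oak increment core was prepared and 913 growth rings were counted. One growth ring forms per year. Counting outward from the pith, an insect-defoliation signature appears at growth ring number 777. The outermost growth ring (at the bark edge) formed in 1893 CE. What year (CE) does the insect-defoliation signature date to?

The insect-defoliation signature sits at growth ring 777 from the pith, so 913 − 777 = 136 growth rings formed after it.
The growth ring at the bark edge is 1893 CE, so the insect-defoliation signature dates to 1893 − 136 = 1757 CE.

1757 CE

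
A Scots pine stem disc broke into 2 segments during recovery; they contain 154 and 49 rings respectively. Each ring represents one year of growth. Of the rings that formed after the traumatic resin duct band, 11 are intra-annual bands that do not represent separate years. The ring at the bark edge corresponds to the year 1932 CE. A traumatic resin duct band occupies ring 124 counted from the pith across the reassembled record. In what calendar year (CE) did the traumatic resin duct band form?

Total rings = 154 + 49 = 203.
203 − 124 = 79 rings lie beyond the traumatic resin duct band toward the bark edge.
Excluding 11 false rings: 79 − 11 = 68.
Counting back 68 years from 1932 CE places the traumatic resin duct band in 1932 − 68 = 1864 CE.

1864 CE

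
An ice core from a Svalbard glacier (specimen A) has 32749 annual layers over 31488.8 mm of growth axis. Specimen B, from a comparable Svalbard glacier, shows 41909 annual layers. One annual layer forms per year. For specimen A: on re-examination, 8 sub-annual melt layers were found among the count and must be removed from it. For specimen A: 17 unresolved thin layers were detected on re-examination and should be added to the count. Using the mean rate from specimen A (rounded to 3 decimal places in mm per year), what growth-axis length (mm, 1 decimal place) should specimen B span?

Specimen A: after corrections the count is 32749 − 8 + 17 = 32758 annual layers.
A: 31488.8 mm over 32758 years gives 31488.8 / 32758 ≈ 0.961 mm/year.
Length of B = 0.961 × 41909 = 40274.5 mm.

40274.5 mm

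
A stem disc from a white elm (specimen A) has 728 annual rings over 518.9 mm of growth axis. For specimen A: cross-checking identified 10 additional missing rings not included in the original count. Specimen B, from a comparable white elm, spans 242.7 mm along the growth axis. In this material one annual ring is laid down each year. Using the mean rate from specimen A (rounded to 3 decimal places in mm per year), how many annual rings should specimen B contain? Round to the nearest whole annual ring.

345 annual rings

Specimen A: adjusted count: 728 + 10 = 738 annual rings.
A: Extension rate ≈ 518.9 / 738 = 0.703 mm/year.
Specimen B: 242.7 mm / 0.703 mm per year = 345.23 years ≈ 345 annual rings.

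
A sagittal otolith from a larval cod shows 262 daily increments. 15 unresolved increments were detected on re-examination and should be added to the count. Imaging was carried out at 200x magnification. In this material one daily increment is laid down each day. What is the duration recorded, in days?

Correcting the raw count gives 262 + 15 = 277 true daily increments.
With a one-to-one daily increment periodicity this is 277 days.

277 days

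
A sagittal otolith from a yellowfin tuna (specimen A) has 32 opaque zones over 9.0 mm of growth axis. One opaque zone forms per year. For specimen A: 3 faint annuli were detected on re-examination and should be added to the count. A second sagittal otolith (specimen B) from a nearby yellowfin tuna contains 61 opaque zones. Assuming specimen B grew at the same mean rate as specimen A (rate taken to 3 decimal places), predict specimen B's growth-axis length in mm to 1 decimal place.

15.7 mm

Specimen A: correcting the raw count gives 32 + 3 = 35 true opaque zones.
A: Extension rate ≈ 9.0 / 35 = 0.257 mm/year.
Length of B = 0.257 × 61 = 15.7 mm.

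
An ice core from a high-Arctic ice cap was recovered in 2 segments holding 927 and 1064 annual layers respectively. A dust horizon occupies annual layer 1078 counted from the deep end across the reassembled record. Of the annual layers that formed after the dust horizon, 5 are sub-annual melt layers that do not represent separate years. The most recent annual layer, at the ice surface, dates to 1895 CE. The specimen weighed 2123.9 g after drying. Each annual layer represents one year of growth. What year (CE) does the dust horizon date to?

Total annual layers = 927 + 1064 = 1991.
The dust horizon sits at annual layer 1078 from the deep end, so 1991 − 1078 = 913 annual layers formed after it.
913 − 5 false = 908 true annual layers after the dust horizon.
1895 − 908 = 987 CE.

987 CE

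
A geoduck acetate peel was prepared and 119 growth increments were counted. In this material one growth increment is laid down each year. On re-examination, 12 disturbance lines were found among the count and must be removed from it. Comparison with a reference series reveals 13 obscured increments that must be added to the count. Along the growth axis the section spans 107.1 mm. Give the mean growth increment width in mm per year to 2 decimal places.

0.89 mm per year

Adjusted count: 119 − 12 + 13 = 120 growth increments.
Extension rate ≈ 107.1 / 120 = 0.89 mm per year.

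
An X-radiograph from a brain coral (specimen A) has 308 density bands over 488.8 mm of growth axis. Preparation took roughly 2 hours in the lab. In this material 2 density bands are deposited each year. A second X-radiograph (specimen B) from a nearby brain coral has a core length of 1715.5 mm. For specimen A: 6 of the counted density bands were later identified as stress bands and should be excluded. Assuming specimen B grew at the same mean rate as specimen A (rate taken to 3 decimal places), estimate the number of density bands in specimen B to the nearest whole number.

1060 density bands

Specimen A: after corrections the count is 308 − 6 = 302 density bands.
Specimen A: with 2 density bands per year, 302 / 2 = 151 years.
A: Extension rate ≈ 488.8 / 151 = 3.237 mm/year.
For B, 1715.5 / 3.237 = 529.97 years; at 2 density bands per year that is 529.97 × 2 ≈ 1060 density bands.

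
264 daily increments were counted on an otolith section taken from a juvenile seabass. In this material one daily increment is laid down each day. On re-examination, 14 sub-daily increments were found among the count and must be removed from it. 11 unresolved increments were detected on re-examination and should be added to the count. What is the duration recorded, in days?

True daily increment count = 264 − 14 + 11 = 261.
With a one-to-one daily increment periodicity this is 261 days.

261 days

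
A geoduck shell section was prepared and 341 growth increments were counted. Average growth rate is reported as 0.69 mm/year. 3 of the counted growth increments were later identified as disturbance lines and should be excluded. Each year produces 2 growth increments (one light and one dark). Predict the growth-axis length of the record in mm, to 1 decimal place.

After corrections the count is 341 − 3 = 338 growth increments.
Dividing by 2 growth increments per year: 338 / 2 = 169 years.
Length ≈ 0.69 × 169 = 116.6 mm.

116.6 mm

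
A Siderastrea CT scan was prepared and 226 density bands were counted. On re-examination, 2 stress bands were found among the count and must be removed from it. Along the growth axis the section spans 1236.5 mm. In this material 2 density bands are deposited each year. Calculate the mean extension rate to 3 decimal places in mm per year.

11.040 mm per year

Adjusted count: 226 − 2 = 224 density bands.
With 2 density bands per year, 224 / 2 = 112 years.
1236.5 mm over 112 years gives 1236.5 / 112 ≈ 11.040 mm per year.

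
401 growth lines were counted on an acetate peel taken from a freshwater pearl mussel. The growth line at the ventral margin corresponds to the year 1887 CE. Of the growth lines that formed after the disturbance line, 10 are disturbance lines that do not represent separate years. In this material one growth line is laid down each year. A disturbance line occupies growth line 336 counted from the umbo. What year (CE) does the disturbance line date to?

The disturbance line sits at growth line 336 from the umbo, so 401 − 336 = 65 growth lines formed after it.
Removing the 10 false growth lines leaves 65 − 10 = 55 true growth lines beyond the disturbance line.
The growth line at the ventral margin is 1887 CE, so the disturbance line dates to 1887 − 55 = 1832 CE.

1832 CE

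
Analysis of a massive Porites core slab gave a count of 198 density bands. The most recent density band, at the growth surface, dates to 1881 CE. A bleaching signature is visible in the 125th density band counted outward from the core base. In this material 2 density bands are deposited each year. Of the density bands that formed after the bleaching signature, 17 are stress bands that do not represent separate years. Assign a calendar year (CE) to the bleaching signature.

1853 CE

The bleaching signature sits at density band 125 from the core base, so 198 − 125 = 73 density bands formed after it.
Removing the 17 false density bands leaves 73 − 17 = 56 true density bands beyond the bleaching signature.
With 2 density bands per year, 56 / 2 = 28 years.
The density band at the growth surface is 1881 CE, so the bleaching signature dates to 1881 − 28 = 1853 CE.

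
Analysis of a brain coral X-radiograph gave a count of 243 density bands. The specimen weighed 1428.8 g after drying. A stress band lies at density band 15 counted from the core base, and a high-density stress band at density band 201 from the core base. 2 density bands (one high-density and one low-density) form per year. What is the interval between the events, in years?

93 years

201 − 15 = 186 density bands lie between the two events.
Dividing by 2 density bands per year: 186 / 2 = 93 years.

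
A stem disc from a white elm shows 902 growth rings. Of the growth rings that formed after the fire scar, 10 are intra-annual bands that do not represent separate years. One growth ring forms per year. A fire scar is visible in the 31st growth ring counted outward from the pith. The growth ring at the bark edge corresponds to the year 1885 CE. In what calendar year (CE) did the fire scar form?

902 − 31 = 871 growth rings lie beyond the fire scar toward the bark edge.
Excluding 10 false growth rings: 871 − 10 = 861.
1885 − 861 = 1024 CE.

1024 CE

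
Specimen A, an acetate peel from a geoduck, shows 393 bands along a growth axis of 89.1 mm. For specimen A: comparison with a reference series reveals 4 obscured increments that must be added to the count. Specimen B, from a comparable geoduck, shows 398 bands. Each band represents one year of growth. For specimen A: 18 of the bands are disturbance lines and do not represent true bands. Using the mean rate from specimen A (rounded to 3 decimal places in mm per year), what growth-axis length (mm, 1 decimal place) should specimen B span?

Specimen A: after corrections the count is 393 − 18 + 4 = 379 bands.
A: Mean rate = 89.1 mm / 379 years ≈ 0.235 mm/year.
Length of B = 0.235 × 398 = 93.5 mm.

93.5 mm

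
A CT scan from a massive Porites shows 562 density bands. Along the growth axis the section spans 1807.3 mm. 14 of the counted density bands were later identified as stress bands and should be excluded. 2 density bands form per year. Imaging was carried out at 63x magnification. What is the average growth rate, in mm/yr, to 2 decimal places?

Adjusted count: 562 − 14 = 548 density bands.
Dividing by 2 density bands per year: 548 / 2 = 274 years.
1807.3 mm over 274 years gives 1807.3 / 274 ≈ 6.60 mm/yr.

6.60 mm/yr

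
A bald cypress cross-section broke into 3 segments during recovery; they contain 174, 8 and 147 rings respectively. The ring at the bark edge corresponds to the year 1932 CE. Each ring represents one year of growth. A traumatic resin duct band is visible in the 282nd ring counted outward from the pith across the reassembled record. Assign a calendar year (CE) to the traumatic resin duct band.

1885 CE

Total rings = 174 + 8 + 147 = 329.
Between ring 282 and the bark edge there are 329 − 282 = 47 rings.
The ring at the bark edge is 1932 CE, so the traumatic resin duct band dates to 1932 − 47 = 1885 CE.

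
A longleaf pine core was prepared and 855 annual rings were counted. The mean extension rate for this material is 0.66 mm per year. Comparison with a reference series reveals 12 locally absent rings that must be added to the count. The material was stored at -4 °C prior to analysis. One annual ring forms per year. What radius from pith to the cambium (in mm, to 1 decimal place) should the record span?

572.2 mm

Correcting the raw count gives 855 + 12 = 867 true annual rings.
867 years at 0.66 mm/year gives 0.66 × 867 = 572.2 mm.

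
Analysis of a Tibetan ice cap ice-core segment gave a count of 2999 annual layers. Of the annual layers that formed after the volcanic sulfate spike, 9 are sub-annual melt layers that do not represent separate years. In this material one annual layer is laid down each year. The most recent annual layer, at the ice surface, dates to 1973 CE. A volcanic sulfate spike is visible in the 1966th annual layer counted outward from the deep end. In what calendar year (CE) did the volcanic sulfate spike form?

949 CE

2999 − 1966 = 1033 annual layers lie beyond the volcanic sulfate spike toward the ice surface.
1033 − 9 false = 1024 true annual layers after the volcanic sulfate spike.
The annual layer at the ice surface is 1973 CE, so the volcanic sulfate spike dates to 1973 − 1024 = 949 CE.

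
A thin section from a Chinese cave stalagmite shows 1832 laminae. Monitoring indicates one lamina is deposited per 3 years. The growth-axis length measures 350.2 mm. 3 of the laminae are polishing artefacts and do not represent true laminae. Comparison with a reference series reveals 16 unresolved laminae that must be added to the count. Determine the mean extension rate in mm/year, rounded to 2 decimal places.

0.06 mm/year

True lamina count = 1832 − 3 + 16 = 1845.
1845 laminae at 3 years each span 1845 × 3 = 5535 years.
Extension rate ≈ 350.2 / 5535 = 0.06 mm/year.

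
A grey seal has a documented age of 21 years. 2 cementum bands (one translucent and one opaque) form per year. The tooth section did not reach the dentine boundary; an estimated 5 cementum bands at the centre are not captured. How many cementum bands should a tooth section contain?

21 years at 2 cementum bands per year gives 21 × 2 = 42 cementum bands.
Less the 5 uncaptured cementum bands: 42 − 5 = 37.

37 cementum bands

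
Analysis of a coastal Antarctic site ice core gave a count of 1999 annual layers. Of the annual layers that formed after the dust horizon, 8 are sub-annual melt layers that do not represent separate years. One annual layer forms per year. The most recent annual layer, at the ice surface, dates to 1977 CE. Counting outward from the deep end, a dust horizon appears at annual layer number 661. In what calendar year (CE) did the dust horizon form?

647 CE

The dust horizon sits at annual layer 661 from the deep end, so 1999 − 661 = 1338 annual layers formed after it.
Removing the 8 false annual layers leaves 1338 − 8 = 1330 true annual layers beyond the dust horizon.
Counting back 1330 years from 1977 CE places the dust horizon in 1977 − 1330 = 647 CE.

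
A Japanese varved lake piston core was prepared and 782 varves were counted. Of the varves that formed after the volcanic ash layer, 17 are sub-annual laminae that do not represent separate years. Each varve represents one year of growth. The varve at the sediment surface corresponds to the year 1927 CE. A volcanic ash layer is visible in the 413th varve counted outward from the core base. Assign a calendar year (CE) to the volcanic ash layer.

The volcanic ash layer sits at varve 413 from the core base, so 782 − 413 = 369 varves formed after it.
369 − 17 false = 352 true varves after the volcanic ash layer.
1927 − 352 = 1575 CE.

1575 CE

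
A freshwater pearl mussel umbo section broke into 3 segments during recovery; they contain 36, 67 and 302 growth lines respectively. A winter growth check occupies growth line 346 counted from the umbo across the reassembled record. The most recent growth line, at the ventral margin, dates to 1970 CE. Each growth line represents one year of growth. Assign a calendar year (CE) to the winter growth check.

Total growth lines = 36 + 67 + 302 = 405.
Between growth line 346 and the ventral margin there are 405 − 346 = 59 growth lines.
1970 − 59 = 1911 CE.

1911 CE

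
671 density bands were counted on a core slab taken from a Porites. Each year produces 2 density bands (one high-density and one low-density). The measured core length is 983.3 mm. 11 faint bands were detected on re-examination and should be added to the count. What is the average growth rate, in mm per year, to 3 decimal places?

2.884 mm per year

True density band count = 671 + 11 = 682.
With 2 density bands per year, 682 / 2 = 341 years.
Mean rate = 983.3 mm / 341 years ≈ 2.884 mm per year.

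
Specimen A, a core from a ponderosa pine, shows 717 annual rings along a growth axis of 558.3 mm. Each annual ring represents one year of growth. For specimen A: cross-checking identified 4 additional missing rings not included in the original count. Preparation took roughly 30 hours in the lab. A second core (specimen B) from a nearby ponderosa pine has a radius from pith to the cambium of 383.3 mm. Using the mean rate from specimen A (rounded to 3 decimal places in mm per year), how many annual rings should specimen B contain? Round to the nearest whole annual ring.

Specimen A: true annual ring count = 717 + 4 = 721.
A: 558.3 mm over 721 years gives 558.3 / 721 ≈ 0.774 mm/yr.
B spans 383.3 / 0.774 = 495.22 years ≈ 495 annual rings.

495 annual rings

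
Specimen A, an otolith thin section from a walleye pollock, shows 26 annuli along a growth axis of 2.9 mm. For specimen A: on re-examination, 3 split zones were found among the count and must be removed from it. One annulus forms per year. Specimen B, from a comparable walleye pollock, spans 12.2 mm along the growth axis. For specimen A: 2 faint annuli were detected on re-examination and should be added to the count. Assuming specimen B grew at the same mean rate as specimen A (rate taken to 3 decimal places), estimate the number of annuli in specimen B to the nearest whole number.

105 annuli

Specimen A: correcting the raw count gives 26 − 3 + 2 = 25 true annuli.
A: Extension rate ≈ 2.9 / 25 = 0.116 mm per year.
B spans 12.2 / 0.116 = 105.17 years ≈ 105 annuli.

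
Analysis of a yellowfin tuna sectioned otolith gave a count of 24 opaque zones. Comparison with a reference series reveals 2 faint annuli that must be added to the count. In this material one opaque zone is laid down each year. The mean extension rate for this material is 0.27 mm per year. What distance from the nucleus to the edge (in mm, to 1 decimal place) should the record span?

Adjusted count: 24 + 2 = 26 opaque zones.
Length ≈ 0.27 × 26 = 7.0 mm.

7.0 mm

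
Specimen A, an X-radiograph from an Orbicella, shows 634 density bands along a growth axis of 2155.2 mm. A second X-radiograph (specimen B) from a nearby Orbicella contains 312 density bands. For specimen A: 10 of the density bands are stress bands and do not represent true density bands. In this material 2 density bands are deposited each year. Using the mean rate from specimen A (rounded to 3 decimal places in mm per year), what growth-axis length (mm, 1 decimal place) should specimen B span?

Specimen A: after corrections the count is 634 − 10 = 624 density bands.
Specimen A: 624 density bands at 2 per year is 624 / 2 = 312 years.
A: Extension rate ≈ 2155.2 / 312 = 6.908 mm/year.
Specimen B: dividing by 2 density bands per year: 312 / 2 = 156 years. For B, 6.908 mm/year × 156 years = 1077.6 mm.

1077.6 mm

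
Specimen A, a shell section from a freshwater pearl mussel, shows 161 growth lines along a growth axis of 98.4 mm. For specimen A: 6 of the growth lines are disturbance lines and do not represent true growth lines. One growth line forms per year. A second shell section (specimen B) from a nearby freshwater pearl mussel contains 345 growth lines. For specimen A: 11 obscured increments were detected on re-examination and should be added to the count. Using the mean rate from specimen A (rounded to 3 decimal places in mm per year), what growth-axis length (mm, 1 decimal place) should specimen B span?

Specimen A: after corrections the count is 161 − 6 + 11 = 166 growth lines.
A: Extension rate ≈ 98.4 / 166 = 0.593 mm per year.
Length of B = 0.593 × 345 = 204.6 mm.

204.6 mm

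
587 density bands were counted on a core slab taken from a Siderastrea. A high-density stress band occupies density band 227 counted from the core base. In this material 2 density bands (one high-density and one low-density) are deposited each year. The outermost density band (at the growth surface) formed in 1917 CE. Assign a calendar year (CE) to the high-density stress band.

1737 CE

587 − 227 = 360 density bands lie beyond the high-density stress band toward the growth surface.
360 density bands at 2 per year is 360 / 2 = 180 years.
The density band at the growth surface is 1917 CE, so the high-density stress band dates to 1917 − 180 = 1737 CE.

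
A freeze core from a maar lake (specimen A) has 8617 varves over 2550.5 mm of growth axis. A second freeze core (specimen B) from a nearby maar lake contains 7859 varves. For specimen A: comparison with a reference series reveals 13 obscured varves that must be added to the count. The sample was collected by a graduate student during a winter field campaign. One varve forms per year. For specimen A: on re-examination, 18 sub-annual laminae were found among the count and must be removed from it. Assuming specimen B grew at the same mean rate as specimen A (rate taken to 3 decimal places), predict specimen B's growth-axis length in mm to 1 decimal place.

2326.3 mm

Specimen A: correcting the raw count gives 8617 − 18 + 13 = 8612 true varves.
A: 2550.5 mm over 8612 years gives 2550.5 / 8612 ≈ 0.296 mm/yr.
For B, 0.296 mm/year × 7859 years = 2326.3 mm.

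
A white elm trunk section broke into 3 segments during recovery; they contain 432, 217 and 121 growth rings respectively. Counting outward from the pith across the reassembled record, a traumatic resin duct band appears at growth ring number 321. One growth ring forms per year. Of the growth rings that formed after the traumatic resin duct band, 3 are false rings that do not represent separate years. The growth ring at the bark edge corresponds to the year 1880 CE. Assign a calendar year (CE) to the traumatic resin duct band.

Total growth rings = 432 + 217 + 121 = 770.
Between growth ring 321 and the bark edge there are 770 − 321 = 449 growth rings.
449 − 3 false = 446 true growth rings after the traumatic resin duct band.
The growth ring at the bark edge is 1880 CE, so the traumatic resin duct band dates to 1880 − 446 = 1434 CE.

1434 CE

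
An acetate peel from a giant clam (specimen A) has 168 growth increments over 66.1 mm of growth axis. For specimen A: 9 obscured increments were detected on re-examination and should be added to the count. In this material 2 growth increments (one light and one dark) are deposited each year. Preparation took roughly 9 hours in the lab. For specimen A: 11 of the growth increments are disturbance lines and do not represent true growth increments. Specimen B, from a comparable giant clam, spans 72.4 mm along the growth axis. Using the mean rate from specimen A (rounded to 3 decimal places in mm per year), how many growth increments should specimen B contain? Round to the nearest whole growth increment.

Specimen A: correcting the raw count gives 168 − 11 + 9 = 166 true growth increments.
Specimen A: with 2 growth increments per year, 166 / 2 = 83 years.
A: Mean rate = 66.1 mm / 83 years ≈ 0.796 mm/year.
B spans 72.4 / 0.796 = 90.95 years; at 2 growth increments per year that is 90.95 × 2 ≈ 182 growth increments.

182 growth increments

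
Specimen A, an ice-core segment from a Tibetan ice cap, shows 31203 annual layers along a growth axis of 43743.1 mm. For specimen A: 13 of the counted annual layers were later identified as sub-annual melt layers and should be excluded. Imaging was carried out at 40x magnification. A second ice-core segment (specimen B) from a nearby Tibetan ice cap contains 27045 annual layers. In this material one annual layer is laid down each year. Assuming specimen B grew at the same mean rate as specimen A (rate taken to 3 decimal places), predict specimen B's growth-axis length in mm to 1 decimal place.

Specimen A: true annual layer count = 31203 − 13 = 31190.
A: 43743.1 mm over 31190 years gives 43743.1 / 31190 ≈ 1.402 mm per year.
B's length ≈ 1.402 × 27045 = 37917.1 mm.

37917.1 mm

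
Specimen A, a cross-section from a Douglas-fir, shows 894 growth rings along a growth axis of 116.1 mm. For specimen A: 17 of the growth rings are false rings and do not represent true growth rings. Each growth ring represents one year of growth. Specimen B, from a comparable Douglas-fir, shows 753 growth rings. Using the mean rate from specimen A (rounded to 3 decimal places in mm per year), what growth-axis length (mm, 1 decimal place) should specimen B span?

99.4 mm

Specimen A: adjusted count: 894 − 17 = 877 growth rings.
A: Mean rate = 116.1 mm / 877 years ≈ 0.132 mm/year.
B's length ≈ 0.132 × 753 = 99.4 mm.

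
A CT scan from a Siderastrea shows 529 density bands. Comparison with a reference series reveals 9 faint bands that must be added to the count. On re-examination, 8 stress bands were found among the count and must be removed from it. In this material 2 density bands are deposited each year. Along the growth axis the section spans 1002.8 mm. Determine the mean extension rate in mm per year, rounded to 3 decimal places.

Adjusted count: 529 − 8 + 9 = 530 density bands.
Dividing by 2 density bands per year: 530 / 2 = 265 years.
Extension rate ≈ 1002.8 / 265 = 3.784 mm per year.

3.784 mm per year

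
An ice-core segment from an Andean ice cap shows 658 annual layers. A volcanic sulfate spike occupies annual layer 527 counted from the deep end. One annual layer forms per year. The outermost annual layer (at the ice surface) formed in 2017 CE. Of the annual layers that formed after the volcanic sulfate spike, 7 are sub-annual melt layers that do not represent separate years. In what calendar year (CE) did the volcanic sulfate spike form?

The volcanic sulfate spike sits at annual layer 527 from the deep end, so 658 − 527 = 131 annual layers formed after it.
Removing the 7 false annual layers leaves 131 − 7 = 124 true annual layers beyond the volcanic sulfate spike.
Counting back 124 years from 2017 CE places the volcanic sulfate spike in 2017 − 124 = 1893 CE.

1893 CE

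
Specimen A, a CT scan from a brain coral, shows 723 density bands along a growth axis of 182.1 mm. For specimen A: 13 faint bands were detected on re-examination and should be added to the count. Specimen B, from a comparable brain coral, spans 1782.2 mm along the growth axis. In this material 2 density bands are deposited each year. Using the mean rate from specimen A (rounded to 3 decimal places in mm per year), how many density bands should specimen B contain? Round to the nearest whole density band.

7201 density bands

Specimen A: true density band count = 723 + 13 = 736.
Specimen A: dividing by 2 density bands per year: 736 / 2 = 368 years.
A: Extension rate ≈ 182.1 / 368 = 0.495 mm per year.
B spans 1782.2 / 0.495 = 3600.40 years; at 2 density bands per year that is 3600.40 × 2 ≈ 7201 density bands.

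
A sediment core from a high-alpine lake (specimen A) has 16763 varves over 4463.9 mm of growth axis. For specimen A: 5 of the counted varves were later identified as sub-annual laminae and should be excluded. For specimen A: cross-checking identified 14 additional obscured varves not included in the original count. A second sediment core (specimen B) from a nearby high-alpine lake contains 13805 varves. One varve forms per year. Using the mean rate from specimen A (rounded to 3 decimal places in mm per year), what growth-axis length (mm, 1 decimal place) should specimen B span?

3672.1 mm

Specimen A: correcting the raw count gives 16763 − 5 + 14 = 16772 true varves.
A: Mean rate = 4463.9 mm / 16772 years ≈ 0.266 mm per year.
B's length ≈ 0.266 × 13805 = 3672.1 mm.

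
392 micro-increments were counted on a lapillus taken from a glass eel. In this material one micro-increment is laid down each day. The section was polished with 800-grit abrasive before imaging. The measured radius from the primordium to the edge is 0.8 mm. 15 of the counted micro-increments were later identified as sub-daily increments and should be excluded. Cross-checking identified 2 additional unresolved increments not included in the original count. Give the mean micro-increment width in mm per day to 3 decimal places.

After corrections the count is 392 − 15 + 2 = 379 micro-increments.
Extension rate ≈ 0.8 / 379 = 0.002 mm per day.

0.002 mm per day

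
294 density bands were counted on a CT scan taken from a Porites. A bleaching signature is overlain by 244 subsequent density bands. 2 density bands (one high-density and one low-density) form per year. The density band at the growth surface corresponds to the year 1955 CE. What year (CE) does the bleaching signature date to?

1833 CE

244 density bands post-date the bleaching signature.
With 2 density bands per year, 244 / 2 = 122 years.
1955 − 122 = 1833 CE.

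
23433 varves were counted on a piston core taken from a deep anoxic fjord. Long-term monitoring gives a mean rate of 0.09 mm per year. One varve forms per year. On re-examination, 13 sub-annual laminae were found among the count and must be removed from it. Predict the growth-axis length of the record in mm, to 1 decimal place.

After corrections the count is 23433 − 13 = 23420 varves.
Predicted length = 0.09 mm/year × 23420 years = 2107.8 mm.

2107.8 mm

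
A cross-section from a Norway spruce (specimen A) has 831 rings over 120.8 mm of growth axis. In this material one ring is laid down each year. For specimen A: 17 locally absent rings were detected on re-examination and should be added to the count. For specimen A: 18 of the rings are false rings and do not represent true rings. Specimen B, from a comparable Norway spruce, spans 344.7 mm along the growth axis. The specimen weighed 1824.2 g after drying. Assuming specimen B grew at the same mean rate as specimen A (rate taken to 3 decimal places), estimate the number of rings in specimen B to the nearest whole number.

2361 rings

Specimen A: true ring count = 831 − 18 + 17 = 830.
A: Mean rate = 120.8 mm / 830 years ≈ 0.146 mm per year.
Specimen B: 344.7 mm / 0.146 mm per year = 2360.96 years ≈ 2361 rings.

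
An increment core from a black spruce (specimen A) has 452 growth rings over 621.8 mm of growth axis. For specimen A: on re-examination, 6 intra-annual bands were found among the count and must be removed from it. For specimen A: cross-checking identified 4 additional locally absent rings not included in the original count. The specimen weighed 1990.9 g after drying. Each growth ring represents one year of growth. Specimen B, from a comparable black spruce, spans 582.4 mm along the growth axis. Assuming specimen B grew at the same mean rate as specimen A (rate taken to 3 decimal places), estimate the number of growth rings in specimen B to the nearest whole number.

Specimen A: true growth ring count = 452 − 6 + 4 = 450.
A: 621.8 mm over 450 years gives 621.8 / 450 ≈ 1.382 mm per year.
For B, 582.4 / 1.382 = 421.42 years ≈ 421 growth rings.

421 growth rings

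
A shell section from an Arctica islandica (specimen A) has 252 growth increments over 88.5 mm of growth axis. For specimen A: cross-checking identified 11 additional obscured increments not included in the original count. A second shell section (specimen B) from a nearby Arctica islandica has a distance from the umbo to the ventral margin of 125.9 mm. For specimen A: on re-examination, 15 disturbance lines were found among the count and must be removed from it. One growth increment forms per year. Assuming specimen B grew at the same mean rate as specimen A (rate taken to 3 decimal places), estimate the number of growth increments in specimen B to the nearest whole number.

Specimen A: after corrections the count is 252 − 15 + 11 = 248 growth increments.
A: Mean rate = 88.5 mm / 248 years ≈ 0.357 mm per year.
Specimen B: 125.9 mm / 0.357 mm per year = 352.66 years ≈ 353 growth increments.

353 growth increments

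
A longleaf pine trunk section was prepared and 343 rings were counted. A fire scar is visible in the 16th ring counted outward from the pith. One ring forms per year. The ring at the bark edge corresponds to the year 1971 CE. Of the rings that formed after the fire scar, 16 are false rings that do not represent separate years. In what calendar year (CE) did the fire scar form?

343 − 16 = 327 rings lie beyond the fire scar toward the bark edge.
Excluding 16 false rings: 327 − 16 = 311.
Counting back 311 years from 1971 CE places the fire scar in 1971 − 311 = 1660 CE.

1660 CE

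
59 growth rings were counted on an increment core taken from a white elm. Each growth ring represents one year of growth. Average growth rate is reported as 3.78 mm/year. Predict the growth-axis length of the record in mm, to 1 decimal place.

223.0 mm

The record spans 59 years at 3.78 mm per year.
Predicted length = 3.78 mm/year × 59 years = 223.0 mm.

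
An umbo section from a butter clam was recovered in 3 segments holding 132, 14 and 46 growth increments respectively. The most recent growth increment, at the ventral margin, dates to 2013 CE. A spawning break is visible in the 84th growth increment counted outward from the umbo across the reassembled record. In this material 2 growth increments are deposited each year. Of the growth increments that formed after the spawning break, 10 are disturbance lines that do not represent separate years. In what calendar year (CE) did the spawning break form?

Total growth increments = 132 + 14 + 46 = 192.
The spawning break sits at growth increment 84 from the umbo, so 192 − 84 = 108 growth increments formed after it.
108 − 10 false = 98 true growth increments after the spawning break.
With 2 growth increments per year, 98 / 2 = 49 years.
2013 − 49 = 1964 CE.

1964 CE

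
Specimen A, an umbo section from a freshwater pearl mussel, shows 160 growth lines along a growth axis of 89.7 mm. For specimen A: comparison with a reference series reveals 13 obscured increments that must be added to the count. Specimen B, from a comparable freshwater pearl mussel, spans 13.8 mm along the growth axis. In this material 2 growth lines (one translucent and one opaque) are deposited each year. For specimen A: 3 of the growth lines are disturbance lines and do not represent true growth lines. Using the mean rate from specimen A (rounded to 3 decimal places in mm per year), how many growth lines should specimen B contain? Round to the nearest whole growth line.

Specimen A: true growth line count = 160 − 3 + 13 = 170.
Specimen A: with 2 growth lines per year, 170 / 2 = 85 years.
A: Extension rate ≈ 89.7 / 85 = 1.055 mm/year.
Specimen B: 13.8 mm / 1.055 mm per year = 13.08 years; at 2 growth lines per year that is 13.08 × 2 ≈ 26 growth lines.

26 growth lines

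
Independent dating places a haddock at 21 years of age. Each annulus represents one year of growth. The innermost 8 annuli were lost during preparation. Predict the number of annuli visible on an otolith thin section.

13 annuli

Expected annuli over 21 years: 21.
Subtracting the 8 annuli not captured gives 21 − 8 = 13 annuli in the record.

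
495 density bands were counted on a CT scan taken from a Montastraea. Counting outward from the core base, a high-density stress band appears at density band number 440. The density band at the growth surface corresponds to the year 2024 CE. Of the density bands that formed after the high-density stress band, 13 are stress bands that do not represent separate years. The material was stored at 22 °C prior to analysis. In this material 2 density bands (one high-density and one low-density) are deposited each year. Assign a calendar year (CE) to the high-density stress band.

2003 CE

Between density band 440 and the growth surface there are 495 − 440 = 55 density bands.
Removing the 13 false density bands leaves 55 − 13 = 42 true density bands beyond the high-density stress band.
With 2 density bands per year, 42 / 2 = 21 years.
2024 − 21 = 2003 CE.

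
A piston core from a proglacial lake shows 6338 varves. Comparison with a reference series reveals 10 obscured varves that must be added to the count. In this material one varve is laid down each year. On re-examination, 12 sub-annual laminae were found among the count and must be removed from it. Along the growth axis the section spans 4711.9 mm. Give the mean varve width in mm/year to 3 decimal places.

Adjusted count: 6338 − 12 + 10 = 6336 varves.
4711.9 mm over 6336 years gives 4711.9 / 6336 ≈ 0.744 mm/year.

0.744 mm/year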